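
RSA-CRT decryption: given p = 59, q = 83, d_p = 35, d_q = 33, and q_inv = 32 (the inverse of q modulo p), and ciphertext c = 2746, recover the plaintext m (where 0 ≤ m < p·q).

4014

m₁ = c^(d_p) mod p: c ≡ 32 (mod 59), and 32^35 mod 59 = 2.
m₂ = c^(d_q) mod q: c ≡ 7 (mod 83), and 7^33 mod 83 = 30.
h = q_inv·(m₁ − m₂) mod p = 32·(2 − 30) mod 59 = 48.
m = m₂ + h·q = 30 + 48·83 = 4014.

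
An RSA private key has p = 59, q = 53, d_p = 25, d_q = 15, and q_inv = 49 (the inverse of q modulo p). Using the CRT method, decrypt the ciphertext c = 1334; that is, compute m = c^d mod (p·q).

2198

m₁ = c^(d_p) mod p: c ≡ 36 (mod 59), and 36^25 mod 59 = 15.
m₂ = c^(d_q) mod q: c ≡ 9 (mod 53), and 9^15 mod 53 = 25.
h = q_inv·(m₁ − m₂) mod p = 49·(15 − 25) mod 59 = 41.
m = m₂ + h·q = 25 + 41·53 = 2198.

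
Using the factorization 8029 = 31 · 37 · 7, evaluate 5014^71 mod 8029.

Mod 31: 5014 ≡ 23; by Fermat, exponent reduces to 71 mod 30 = 11; 23^11 ≡ 23 (mod 31).
Mod 37: 5014 ≡ 19; by Fermat, exponent reduces to 71 mod 36 = 35; 19^35 ≡ 2 (mod 37).
Mod 7: 5014 ≡ 2; by Fermat, exponent reduces to 71 mod 6 = 5; 2^5 ≡ 4 (mod 7).
Combine by CRT: x ≡ 23 (mod 31), x ≡ 2 (mod 37), x ≡ 4 (mod 7) ⇒ x ≡ 1852 (mod 8029).

1852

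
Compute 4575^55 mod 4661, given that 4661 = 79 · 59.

Mod 79: 4575 ≡ 72; 72^55 ≡ 11 (mod 79).
Mod 59: 4575 ≡ 32; 32^55 ≡ 18 (mod 59).
Combine by CRT: x ≡ 11 (mod 79), x ≡ 18 (mod 59) ⇒ x ≡ 1670 (mod 4661).

1670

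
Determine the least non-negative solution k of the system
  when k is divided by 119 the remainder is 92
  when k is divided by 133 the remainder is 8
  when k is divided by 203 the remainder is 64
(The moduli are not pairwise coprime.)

39243

gcd(119, 133) = 7 and 7 | (8 − 92), so the pair is consistent; merging gives k ≡ 806 (mod 2261), where 2261 = lcm(119, 133).
gcd(2261, 203) = 7 and 7 | (64 − 806), so the pair is consistent; merging gives k ≡ 39243 (mod 65569), where 65569 = lcm(2261, 203).
The solution is unique modulo lcm(119, 133, 203) = 65569.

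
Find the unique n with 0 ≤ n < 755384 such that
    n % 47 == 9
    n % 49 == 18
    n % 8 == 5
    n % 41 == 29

129917

The moduli are pairwise coprime; M = 47·49·8·41 = 755384.
M/47 = 16072; 16072 ≡ 45 (mod 47); 45·23 ≡ 1, so inverse 23.
M/49 = 15416; 15416 ≡ 30 (mod 49); 30·18 ≡ 1, so inverse 18.
M/8 = 94423; 94423 ≡ 7 (mod 8); 7·7 ≡ 1, so inverse 7.
M/41 = 18424; 18424 ≡ 15 (mod 41); 15·11 ≡ 1, so inverse 11.
n ≡ 9·16072·23 + 18·15416·18 + 5·94423·7 + 29·18424·11 = 17503749.
17503749 mod 755384 = 129917.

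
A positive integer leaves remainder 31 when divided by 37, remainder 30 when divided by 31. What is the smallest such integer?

Combine the congruences pairwise.
From k ≡ 31 (mod 37) write k = 31 + 37t. Substituting into k ≡ 30 (mod 31) gives 37t ≡ 30 (mod 31), and since 6⁻¹ ≡ 26 (mod 31), t ≡ 5. Hence k ≡ 31 + 37·5 = 216 (mod 1147).

216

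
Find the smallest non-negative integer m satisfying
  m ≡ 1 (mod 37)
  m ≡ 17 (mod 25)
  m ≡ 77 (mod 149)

The moduli are pairwise coprime; N = 37·25·149 = 137825.
N/37 = 3725; 3725 ≡ 25 (mod 37); 25·3 ≡ 1, so inverse 3.
N/25 = 5513; 5513 ≡ 13 (mod 25); 13·2 ≡ 1, so inverse 2.
N/149 = 925; 925 ≡ 31 (mod 149); 31·125 ≡ 1, so inverse 125.
m ≡ 1·3725·3 + 17·5513·2 + 77·925·125 = 9101742.
9101742 mod 137825 = 5292.

5292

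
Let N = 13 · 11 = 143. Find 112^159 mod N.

83

Mod 13: 112 ≡ 8; by Fermat, exponent reduces to 159 mod 12 = 3; 8^3 ≡ 5 (mod 13).
Mod 11: 112 ≡ 2; by Fermat, exponent reduces to 159 mod 10 = 9; 2^9 ≡ 6 (mod 11).
Combine by CRT: x ≡ 5 (mod 13), x ≡ 6 (mod 11) ⇒ x ≡ 83 (mod 143).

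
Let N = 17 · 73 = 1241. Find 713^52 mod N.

Mod 17: 713 ≡ 16; by Fermat, exponent reduces to 52 mod 16 = 4; 16^4 ≡ 1 (mod 17).
Mod 73: 713 ≡ 56; 56^52 ≡ 9 (mod 73).
Combine by CRT: x ≡ 1 (mod 17), x ≡ 9 (mod 73) ⇒ x ≡ 885 (mod 1241).

885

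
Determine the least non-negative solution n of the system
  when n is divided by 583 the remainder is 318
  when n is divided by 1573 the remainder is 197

gcd(583, 1573) = 11 and 11 | (197 − 318), so the pair is consistent; merging gives n ≡ 77274 (mod 83369), where 83369 = lcm(583, 1573).
The solution is unique modulo lcm(583, 1573) = 83369.

77274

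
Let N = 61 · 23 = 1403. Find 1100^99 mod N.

Mod 61: 1100 ≡ 2; by Fermat, exponent reduces to 99 mod 60 = 39; 2^39 ≡ 37 (mod 61).
Mod 23: 1100 ≡ 19; by Fermat, exponent reduces to 99 mod 22 = 11; 19^11 ≡ 22 (mod 23).
Combine by CRT: x ≡ 37 (mod 61), x ≡ 22 (mod 23) ⇒ x ≡ 1379 (mod 1403).

1379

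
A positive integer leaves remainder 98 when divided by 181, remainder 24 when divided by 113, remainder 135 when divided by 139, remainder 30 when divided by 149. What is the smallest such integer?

The moduli are pairwise coprime; N = 181·113·139·149 = 423602083.
N/181 = 2340343; 2340343 ≡ 13 (mod 181); 13·14 ≡ 1, so inverse 14.
N/113 = 3748691; 3748691 ≡ 29 (mod 113); 29·39 ≡ 1, so inverse 39.
N/139 = 3047497; 3047497 ≡ 61 (mod 139); 61·98 ≡ 1, so inverse 98.
N/149 = 2842967; 2842967 ≡ 47 (mod 149); 47·130 ≡ 1, so inverse 130.
t ≡ 98·2340343·14 + 24·3748691·39 + 135·3047497·98 + 30·2842967·130 = 58125681982.
58125681982 mod 423602083 = 92196611.

92196611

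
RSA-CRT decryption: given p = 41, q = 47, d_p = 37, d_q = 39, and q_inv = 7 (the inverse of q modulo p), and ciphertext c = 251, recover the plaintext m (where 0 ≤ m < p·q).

636

m₁ = c^(d_p) mod p: c ≡ 5 (mod 41), and 5^37 mod 41 = 21.
m₂ = c^(d_q) mod q: c ≡ 16 (mod 47), and 16^39 mod 47 = 25.
h = q_inv·(m₁ − m₂) mod p = 7·(21 − 25) mod 41 = 13.
m = m₂ + h·q = 25 + 13·47 = 636.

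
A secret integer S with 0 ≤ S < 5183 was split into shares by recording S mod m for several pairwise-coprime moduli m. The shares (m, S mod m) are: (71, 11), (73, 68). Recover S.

Combine the congruences pairwise.
From S ≡ 11 (mod 71) write S = 11 + 71t. Substituting into S ≡ 68 (mod 73) gives 71t ≡ 57 (mod 73), and since 71⁻¹ ≡ 36 (mod 73), t ≡ 8. Hence S ≡ 11 + 71·8 = 579 (mod 5183).

579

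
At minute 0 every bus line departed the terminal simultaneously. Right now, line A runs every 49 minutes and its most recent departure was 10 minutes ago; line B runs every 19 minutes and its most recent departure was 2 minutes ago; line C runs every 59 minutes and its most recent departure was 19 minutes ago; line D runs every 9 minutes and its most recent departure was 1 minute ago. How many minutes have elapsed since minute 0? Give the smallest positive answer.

The moduli are pairwise coprime; N = 49·19·59·9 = 494361.
N/49 = 10089; 10089 ≡ 44 (mod 49); 44·39 ≡ 1, so inverse 39.
N/19 = 26019; 26019 ≡ 8 (mod 19); 8·12 ≡ 1, so inverse 12.
N/59 = 8379; 8379 ≡ 1 (mod 59), inverse 1.
N/9 = 54929; 54929 ≡ 2 (mod 9); 2·5 ≡ 1, so inverse 5.
t ≡ 10·10089·39 + 2·26019·12 + 19·8379·1 + 1·54929·5 = 4993012.
4993012 mod 494361 = 49402.

49402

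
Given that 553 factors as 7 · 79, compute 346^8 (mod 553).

485

Mod 7: 346 ≡ 3; by Fermat, exponent reduces to 8 mod 6 = 2; 3^2 ≡ 2 (mod 7).
Mod 79: 346 ≡ 30; 30^8 ≡ 11 (mod 79).
Combine by CRT: x ≡ 2 (mod 7), x ≡ 11 (mod 79) ⇒ x ≡ 485 (mod 553).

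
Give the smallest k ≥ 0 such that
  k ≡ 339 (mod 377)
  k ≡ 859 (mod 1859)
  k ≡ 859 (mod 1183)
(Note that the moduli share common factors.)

91950

gcd(377, 1859) = 13 and 13 | (859 − 339), so the pair is consistent; merging gives k ≡ 38039 (mod 53911), where 53911 = lcm(377, 1859).
gcd(53911, 1183) = 169 and 169 | (859 − 38039), so the pair is consistent; merging gives k ≡ 91950 (mod 377377), where 377377 = lcm(53911, 1183).
The solution is unique modulo lcm(377, 1859, 1183) = 377377.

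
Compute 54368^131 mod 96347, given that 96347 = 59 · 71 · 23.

Mod 59: 54368 ≡ 29; by Fermat, exponent reduces to 131 mod 58 = 15; 29^15 ≡ 41 (mod 59).
Mod 71: 54368 ≡ 53; by Fermat, exponent reduces to 131 mod 70 = 61; 53^61 ≡ 59 (mod 71).
Mod 23: 54368 ≡ 19; by Fermat, exponent reduces to 131 mod 22 = 21; 19^21 ≡ 17 (mod 23).
Combine by CRT: x ≡ 41 (mod 59), x ≡ 59 (mod 71), x ≡ 17 (mod 23) ⇒ x ≡ 90016 (mod 96347).

90016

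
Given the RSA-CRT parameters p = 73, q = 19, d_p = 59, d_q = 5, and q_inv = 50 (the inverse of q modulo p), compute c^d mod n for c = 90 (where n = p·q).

979

m₁ = c^(d_p) mod p: c ≡ 17 (mod 73), and 17^59 mod 73 = 30.
m₂ = c^(d_q) mod q: c ≡ 14 (mod 19), and 14^5 mod 19 = 10.
h = q_inv·(m₁ − m₂) mod p = 50·(30 − 10) mod 73 = 51.
m = m₂ + h·q = 10 + 51·19 = 979.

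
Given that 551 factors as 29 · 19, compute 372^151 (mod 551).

277

Mod 29: 372 ≡ 24; by Fermat, exponent reduces to 151 mod 28 = 11; 24^11 ≡ 16 (mod 29).
Mod 19: 372 ≡ 11; by Fermat, exponent reduces to 151 mod 18 = 7; 11^7 ≡ 11 (mod 19).
Combine by CRT: x ≡ 16 (mod 29), x ≡ 11 (mod 19) ⇒ x ≡ 277 (mod 551).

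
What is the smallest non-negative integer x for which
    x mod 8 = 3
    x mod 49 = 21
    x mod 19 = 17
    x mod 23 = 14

Combine the congruences pairwise.
From x ≡ 3 (mod 8) write x = 3 + 8t. Substituting into x ≡ 21 (mod 49) gives 8t ≡ 18 (mod 49), and since 8⁻¹ ≡ 43 (mod 49), t ≡ 39. Hence x ≡ 3 + 8·39 = 315 (mod 392).
From x ≡ 315 (mod 392) write x = 315 + 392t. Substituting into x ≡ 17 (mod 19) gives 392t ≡ 6 (mod 19), and since 12⁻¹ ≡ 8 (mod 19), t ≡ 10. Hence x ≡ 315 + 392·10 = 4235 (mod 7448).
From x ≡ 4235 (mod 7448) write x = 4235 + 7448t. Substituting into x ≡ 14 (mod 23) gives 7448t ≡ 11 (mod 23), and since 19⁻¹ ≡ 17 (mod 23), t ≡ 3. Hence x ≡ 4235 + 7448·3 = 26579 (mod 171304).

26579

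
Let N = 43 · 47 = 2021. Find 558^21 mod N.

171

Mod 43: 558 ≡ 42; 42^21 ≡ 42 (mod 43).
Mod 47: 558 ≡ 41; 41^21 ≡ 30 (mod 47).
Combine by CRT: x ≡ 42 (mod 43), x ≡ 30 (mod 47) ⇒ x ≡ 171 (mod 2021).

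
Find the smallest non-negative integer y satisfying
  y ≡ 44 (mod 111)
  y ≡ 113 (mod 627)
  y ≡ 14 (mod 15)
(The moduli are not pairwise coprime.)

33344

gcd(111, 627) = 3 and 3 | (113 − 44), so the pair is consistent; merging gives y ≡ 10145 (mod 23199), where 23199 = lcm(111, 627).
gcd(23199, 15) = 3 and 3 | (14 − 10145), so the pair is consistent; merging gives y ≡ 33344 (mod 115995), where 115995 = lcm(23199, 15).
The solution is unique modulo lcm(111, 627, 15) = 115995.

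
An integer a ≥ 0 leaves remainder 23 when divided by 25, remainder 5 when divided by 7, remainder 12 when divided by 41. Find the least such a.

From a ≡ 23 (mod 25) write a = 23 + 25t. Substituting into a ≡ 5 (mod 7) gives 25t ≡ 3 (mod 7), and since 4⁻¹ ≡ 2 (mod 7), t ≡ 6. Hence a ≡ 23 + 25·6 = 173 (mod 175).
From a ≡ 173 (mod 175) write a = 173 + 175t. Substituting into a ≡ 12 (mod 41) gives 175t ≡ 3 (mod 41), and since 11⁻¹ ≡ 15 (mod 41), t ≡ 4. Hence a ≡ 173 + 175·4 = 873 (mod 7175).

873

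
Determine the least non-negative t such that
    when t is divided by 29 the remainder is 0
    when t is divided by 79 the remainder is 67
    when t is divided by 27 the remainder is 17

46835

From t ≡ 0 (mod 29) write t = 0 + 29s. Substituting into t ≡ 67 (mod 79) gives 29s ≡ 67 (mod 79), and since 29⁻¹ ≡ 30 (mod 79), s ≡ 35. Hence t ≡ 0 + 29·35 = 1015 (mod 2291).
From t ≡ 1015 (mod 2291) write t = 1015 + 2291s. Substituting into t ≡ 17 (mod 27) gives 2291s ≡ 1 (mod 27), and since 23⁻¹ ≡ 20 (mod 27), s ≡ 20. Hence t ≡ 1015 + 2291·20 = 46835 (mod 61857).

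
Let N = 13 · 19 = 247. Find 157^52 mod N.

Mod 13: 157 ≡ 1; by Fermat, exponent reduces to 52 mod 12 = 4; 1^4 ≡ 1 (mod 13).
Mod 19: 157 ≡ 5; by Fermat, exponent reduces to 52 mod 18 = 16; 5^16 ≡ 16 (mod 19).
Combine by CRT: x ≡ 1 (mod 13), x ≡ 16 (mod 19) ⇒ x ≡ 92 (mod 247).

92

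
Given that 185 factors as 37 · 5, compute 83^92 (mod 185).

81

Mod 37: 83 ≡ 9; by Fermat, exponent reduces to 92 mod 36 = 20; 9^20 ≡ 7 (mod 37).
Mod 5: 83 ≡ 3; since 4 | 92, by Fermat 3^92 ≡ 1 (mod 5).
Combine by CRT: x ≡ 7 (mod 37), x ≡ 1 (mod 5) ⇒ x ≡ 81 (mod 185).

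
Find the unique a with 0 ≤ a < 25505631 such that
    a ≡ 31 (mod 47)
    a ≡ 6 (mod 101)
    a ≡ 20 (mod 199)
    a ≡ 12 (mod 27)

19108398

The moduli are pairwise coprime; N = 47·101·199·27 = 25505631.
N/47 = 542673; 542673 ≡ 11 (mod 47); 11·30 ≡ 1, so inverse 30.
N/101 = 252531; 252531 ≡ 31 (mod 101); 31·88 ≡ 1, so inverse 88.
N/199 = 128169; 128169 ≡ 13 (mod 199); 13·46 ≡ 1, so inverse 46.
N/27 = 944653; 944653 ≡ 4 (mod 27); 4·7 ≡ 1, so inverse 7.
a ≡ 31·542673·30 + 6·252531·88 + 20·128169·46 + 12·944653·7 = 835288590.
835288590 mod 25505631 = 19108398.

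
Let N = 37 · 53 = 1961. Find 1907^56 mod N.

Mod 37: 1907 ≡ 20; by Fermat, exponent reduces to 56 mod 36 = 20; 20^20 ≡ 7 (mod 37).
Mod 53: 1907 ≡ 52; by Fermat, exponent reduces to 56 mod 52 = 4; 52^4 ≡ 1 (mod 53).
Combine by CRT: x ≡ 7 (mod 37), x ≡ 1 (mod 53) ⇒ x ≡ 266 (mod 1961).

266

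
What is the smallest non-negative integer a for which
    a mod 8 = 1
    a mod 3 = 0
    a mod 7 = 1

57

The moduli are pairwise coprime; N = 8·3·7 = 168.
N/8 = 21; 21 ≡ 5 (mod 8); 5·5 ≡ 1, so inverse 5.
N/3 = 56; 56 ≡ 2 (mod 3); 2·2 ≡ 1, so inverse 2.
N/7 = 24; 24 ≡ 3 (mod 7); 3·5 ≡ 1, so inverse 5.
a ≡ 1·21·5 + 0·56·2 + 1·24·5 = 225.
225 mod 168 = 57.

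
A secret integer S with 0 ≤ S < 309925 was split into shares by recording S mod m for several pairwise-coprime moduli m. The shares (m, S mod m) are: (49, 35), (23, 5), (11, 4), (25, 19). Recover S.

Combine the congruences pairwise.
From S ≡ 35 (mod 49) write S = 35 + 49t. Substituting into S ≡ 5 (mod 23) gives 49t ≡ 16 (mod 23), and since 3⁻¹ ≡ 8 (mod 23), t ≡ 13. Hence S ≡ 35 + 49·13 = 672 (mod 1127).
From S ≡ 672 (mod 1127) write S = 672 + 1127t. Substituting into S ≡ 4 (mod 11) gives 1127t ≡ 3 (mod 11), and since 5⁻¹ ≡ 9 (mod 11), t ≡ 5. Hence S ≡ 672 + 1127·5 = 6307 (mod 12397).
From S ≡ 6307 (mod 12397) write S = 6307 + 12397t. Substituting into S ≡ 19 (mod 25) gives 12397t ≡ 12 (mod 25), and since 22⁻¹ ≡ 8 (mod 25), t ≡ 21. Hence S ≡ 6307 + 12397·21 = 266644 (mod 309925).

266644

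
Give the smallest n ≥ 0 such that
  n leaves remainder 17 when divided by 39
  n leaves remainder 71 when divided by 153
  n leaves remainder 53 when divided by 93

34649

Combine the congruences pairwise.
gcd(39, 153) = 3 and 3 | (71 − 17), so the pair is consistent; merging gives n ≡ 836 (mod 1989), where 1989 = lcm(39, 153).
gcd(1989, 93) = 3 and 3 | (53 − 836), so the pair is consistent; merging gives n ≡ 34649 (mod 61659), where 61659 = lcm(1989, 93).
The solution is unique modulo lcm(39, 153, 93) = 61659.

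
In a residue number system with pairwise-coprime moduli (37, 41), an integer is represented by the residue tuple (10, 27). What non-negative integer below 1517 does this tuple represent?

232

From x ≡ 10 (mod 37) write x = 10 + 37t. Substituting into x ≡ 27 (mod 41) gives 37t ≡ 17 (mod 41), and since 37⁻¹ ≡ 10 (mod 41), t ≡ 6. Hence x ≡ 10 + 37·6 = 232 (mod 1517).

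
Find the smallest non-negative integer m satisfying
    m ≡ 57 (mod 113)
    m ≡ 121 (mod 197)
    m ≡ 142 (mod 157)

From m ≡ 57 (mod 113) write m = 57 + 113t. Substituting into m ≡ 121 (mod 197) gives 113t ≡ 64 (mod 197), and since 113⁻¹ ≡ 68 (mod 197), t ≡ 18. Hence m ≡ 57 + 113·18 = 2091 (mod 22261).
From m ≡ 2091 (mod 22261) write m = 2091 + 22261t. Substituting into m ≡ 142 (mod 157) gives 22261t ≡ 92 (mod 157), and since 124⁻¹ ≡ 19 (mod 157), t ≡ 21. Hence m ≡ 2091 + 22261·21 = 469572 (mod 3494977).

469572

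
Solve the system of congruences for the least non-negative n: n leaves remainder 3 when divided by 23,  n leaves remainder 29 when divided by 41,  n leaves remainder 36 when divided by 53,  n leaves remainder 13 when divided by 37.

The moduli are pairwise coprime; M = 23·41·53·37 = 1849223.
M/23 = 80401; 80401 ≡ 16 (mod 23); 16·13 ≡ 1, so inverse 13.
M/41 = 45103; 45103 ≡ 3 (mod 41); 3·14 ≡ 1, so inverse 14.
M/53 = 34891; 34891 ≡ 17 (mod 53); 17·25 ≡ 1, so inverse 25.
M/37 = 49979; 49979 ≡ 29 (mod 37); 29·23 ≡ 1, so inverse 23.
n ≡ 3·80401·13 + 29·45103·14 + 36·34891·25 + 13·49979·23 = 67793078.
67793078 mod 1849223 = 1221050.

1221050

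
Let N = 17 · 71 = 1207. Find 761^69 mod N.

1033

Mod 17: 761 ≡ 13; by Fermat, exponent reduces to 69 mod 16 = 5; 13^5 ≡ 13 (mod 17).
Mod 71: 761 ≡ 51; 51^69 ≡ 39 (mod 71).
Combine by CRT: x ≡ 13 (mod 17), x ≡ 39 (mod 71) ⇒ x ≡ 1033 (mod 1207).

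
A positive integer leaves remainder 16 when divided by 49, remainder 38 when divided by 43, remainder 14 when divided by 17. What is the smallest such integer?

898

Combine the congruences pairwise.
From k ≡ 16 (mod 49) write k = 16 + 49t. Substituting into k ≡ 38 (mod 43) gives 49t ≡ 22 (mod 43), and since 6⁻¹ ≡ 36 (mod 43), t ≡ 18. Hence k ≡ 16 + 49·18 = 898 (mod 2107).
From k ≡ 898 (mod 2107) write k = 898 + 2107t. Substituting into k ≡ 14 (mod 17) gives 2107t ≡ 0 (mod 17), and since 16⁻¹ ≡ 16 (mod 17), t ≡ 0. Hence k ≡ 898 + 2107·0 = 898 (mod 35819).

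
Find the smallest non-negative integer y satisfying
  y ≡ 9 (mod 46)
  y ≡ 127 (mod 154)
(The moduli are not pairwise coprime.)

gcd(46, 154) = 2 and 2 | (127 − 9), so the pair is consistent; merging gives y ≡ 1205 (mod 3542), where 3542 = lcm(46, 154).
The solution is unique modulo lcm(46, 154) = 3542.

1205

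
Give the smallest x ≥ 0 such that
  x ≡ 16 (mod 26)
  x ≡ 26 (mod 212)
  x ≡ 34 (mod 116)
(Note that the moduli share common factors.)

Combine the congruences pairwise.
gcd(26, 212) = 2 and 2 | (26 − 16), so the pair is consistent; merging gives x ≡ 874 (mod 2756), where 2756 = lcm(26, 212).
gcd(2756, 116) = 4 and 4 | (34 − 874), so the pair is consistent; merging gives x ≡ 3630 (mod 79924), where 79924 = lcm(2756, 116).
The solution is unique modulo lcm(26, 212, 116) = 79924.

3630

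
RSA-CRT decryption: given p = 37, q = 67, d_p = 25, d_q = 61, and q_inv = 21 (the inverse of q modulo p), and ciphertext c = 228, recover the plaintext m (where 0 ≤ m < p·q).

m₁ = c^(d_p) mod p: c ≡ 6 (mod 37), and 6^25 mod 37 = 6.
m₂ = c^(d_q) mod q: c ≡ 27 (mod 67), and 27^61 mod 67 = 43.
h = q_inv·(m₁ − m₂) mod p = 21·(6 − 43) mod 37 = 0.
m = m₂ + h·q = 43 + 0·67 = 43.

43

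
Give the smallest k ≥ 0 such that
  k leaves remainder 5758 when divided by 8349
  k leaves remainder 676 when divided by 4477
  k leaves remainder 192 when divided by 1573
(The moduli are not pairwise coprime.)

gcd(8349, 4477) = 121 and 121 | (676 − 5758), so the pair is consistent; merging gives k ≡ 14107 (mod 308913), where 308913 = lcm(8349, 4477).
gcd(308913, 1573) = 121 and 121 | (192 − 14107), so the pair is consistent; merging gives k ≡ 940846 (mod 4015869), where 4015869 = lcm(308913, 1573).
The solution is unique modulo lcm(8349, 4477, 1573) = 4015869.

940846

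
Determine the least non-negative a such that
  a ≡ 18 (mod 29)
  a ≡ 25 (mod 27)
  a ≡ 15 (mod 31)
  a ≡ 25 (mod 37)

The moduli are pairwise coprime; N = 29·27·31·37 = 898101.
N/29 = 30969; 30969 ≡ 26 (mod 29); 26·19 ≡ 1, so inverse 19.
N/27 = 33263; 33263 ≡ 26 (mod 27); 26·26 ≡ 1, so inverse 26.
N/31 = 28971; 28971 ≡ 17 (mod 31); 17·11 ≡ 1, so inverse 11.
N/37 = 24273; 24273 ≡ 1 (mod 37), inverse 1.
a ≡ 18·30969·19 + 25·33263·26 + 15·28971·11 + 25·24273·1 = 37599388.
37599388 mod 898101 = 777247.

777247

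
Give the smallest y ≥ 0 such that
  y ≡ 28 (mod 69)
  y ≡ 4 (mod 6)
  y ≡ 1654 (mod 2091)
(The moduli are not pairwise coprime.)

Combine the congruences pairwise.
gcd(69, 6) = 3 and 3 | (4 − 28), so the pair is consistent; merging gives y ≡ 28 (mod 138), where 138 = lcm(69, 6).
gcd(138, 2091) = 3 and 3 | (1654 − 28), so the pair is consistent; merging gives y ≡ 18382 (mod 96186), where 96186 = lcm(138, 2091).
The solution is unique modulo lcm(69, 6, 2091) = 96186.

18382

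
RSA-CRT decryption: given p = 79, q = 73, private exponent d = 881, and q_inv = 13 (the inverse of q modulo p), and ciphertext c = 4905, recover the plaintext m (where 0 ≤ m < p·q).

d_p = d mod (p−1) = 881 mod 78 = 23; d_q = d mod (q−1) = 17.
m₁ = c^(d_p) mod p: c ≡ 7 (mod 79), and 7^23 mod 79 = 43.
m₂ = c^(d_q) mod q: c ≡ 14 (mod 73), and 14^17 mod 73 = 28.
h = q_inv·(m₁ − m₂) mod p = 13·(43 − 28) mod 79 = 37.
m = m₂ + h·q = 28 + 37·73 = 2729.

2729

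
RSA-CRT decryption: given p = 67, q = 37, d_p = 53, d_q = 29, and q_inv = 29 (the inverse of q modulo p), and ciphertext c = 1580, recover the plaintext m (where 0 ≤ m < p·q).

m₁ = c^(d_p) mod p: c ≡ 39 (mod 67), and 39^53 mod 67 = 35.
m₂ = c^(d_q) mod q: c ≡ 26 (mod 37), and 26^29 mod 37 = 10.
h = q_inv·(m₁ − m₂) mod p = 29·(35 − 10) mod 67 = 55.
m = m₂ + h·q = 10 + 55·37 = 2045.

2045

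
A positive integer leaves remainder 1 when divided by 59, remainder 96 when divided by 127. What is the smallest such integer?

7081

From t ≡ 1 (mod 59) write t = 1 + 59s. Substituting into t ≡ 96 (mod 127) gives 59s ≡ 95 (mod 127), and since 59⁻¹ ≡ 28 (mod 127), s ≡ 120. Hence t ≡ 1 + 59·120 = 7081 (mod 7493).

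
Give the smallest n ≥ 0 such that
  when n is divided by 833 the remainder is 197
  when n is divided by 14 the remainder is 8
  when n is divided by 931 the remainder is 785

11026

gcd(833, 14) = 7 and 7 | (8 − 197), so the pair is consistent; merging gives n ≡ 1030 (mod 1666), where 1666 = lcm(833, 14).
gcd(1666, 931) = 49 and 49 | (785 − 1030), so the pair is consistent; merging gives n ≡ 11026 (mod 31654), where 31654 = lcm(1666, 931).
The solution is unique modulo lcm(833, 14, 931) = 31654.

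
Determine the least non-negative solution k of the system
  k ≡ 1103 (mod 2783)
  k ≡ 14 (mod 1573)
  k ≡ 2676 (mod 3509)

gcd(2783, 1573) = 121 and 121 | (14 − 1103), so the pair is consistent; merging gives k ≡ 9452 (mod 36179), where 36179 = lcm(2783, 1573).
gcd(36179, 3509) = 121 and 121 | (2676 − 9452), so the pair is consistent; merging gives k ≡ 950106 (mod 1049191), where 1049191 = lcm(36179, 3509).
The solution is unique modulo lcm(2783, 1573, 3509) = 1049191.

950106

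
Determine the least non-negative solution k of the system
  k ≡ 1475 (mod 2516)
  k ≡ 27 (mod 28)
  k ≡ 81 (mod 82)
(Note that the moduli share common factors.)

gcd(2516, 28) = 4 and 4 | (27 − 1475), so the pair is consistent; merging gives k ≡ 14055 (mod 17612), where 17612 = lcm(2516, 28).
gcd(17612, 82) = 2 and 2 | (81 − 14055), so the pair is consistent; merging gives k ≡ 207787 (mod 722092), where 722092 = lcm(17612, 82).
The solution is unique modulo lcm(2516, 28, 82) = 722092.

207787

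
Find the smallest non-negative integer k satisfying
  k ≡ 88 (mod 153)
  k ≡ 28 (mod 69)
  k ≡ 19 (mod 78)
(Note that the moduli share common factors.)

gcd(153, 69) = 3 and 3 | (28 − 88), so the pair is consistent; merging gives k ≡ 2995 (mod 3519), where 3519 = lcm(153, 69).
gcd(3519, 78) = 3 and 3 | (19 − 2995), so the pair is consistent; merging gives k ≡ 59299 (mod 91494), where 91494 = lcm(3519, 78).
The solution is unique modulo lcm(153, 69, 78) = 91494.

59299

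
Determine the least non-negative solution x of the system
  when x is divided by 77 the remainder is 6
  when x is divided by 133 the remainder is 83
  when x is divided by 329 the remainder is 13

Combine the congruences pairwise.
gcd(77, 133) = 7 and 7 | (83 − 6), so the pair is consistent; merging gives x ≡ 83 (mod 1463), where 1463 = lcm(77, 133).
gcd(1463, 329) = 7 and 7 | (13 − 83), so the pair is consistent; merging gives x ≡ 5935 (mod 68761), where 68761 = lcm(1463, 329).
The solution is unique modulo lcm(77, 133, 329) = 68761.

5935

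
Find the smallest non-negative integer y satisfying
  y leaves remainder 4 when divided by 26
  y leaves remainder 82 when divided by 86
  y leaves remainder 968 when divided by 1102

292998

gcd(26, 86) = 2 and 2 | (82 − 4), so the pair is consistent; merging gives y ≡ 82 (mod 1118), where 1118 = lcm(26, 86).
gcd(1118, 1102) = 2 and 2 | (968 − 82), so the pair is consistent; merging gives y ≡ 292998 (mod 616018), where 616018 = lcm(1118, 1102).
The solution is unique modulo lcm(26, 86, 1102) = 616018.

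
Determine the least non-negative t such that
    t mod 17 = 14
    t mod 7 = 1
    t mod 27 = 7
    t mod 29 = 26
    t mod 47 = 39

4106194

The moduli are pairwise coprime; N = 17·7·27·29·47 = 4379319.
N/17 = 257607; 257607 ≡ 6 (mod 17); 6·3 ≡ 1, so inverse 3.
N/7 = 625617; 625617 ≡ 6 (mod 7); 6·6 ≡ 1, so inverse 6.
N/27 = 162197; 162197 ≡ 8 (mod 27); 8·17 ≡ 1, so inverse 17.
N/29 = 151011; 151011 ≡ 8 (mod 29); 8·11 ≡ 1, so inverse 11.
N/47 = 93177; 93177 ≡ 23 (mod 47); 23·45 ≡ 1, so inverse 45.
t ≡ 14·257607·3 + 1·625617·6 + 7·162197·17 + 26·151011·11 + 39·93177·45 = 240589420.
240589420 mod 4379319 = 4106194.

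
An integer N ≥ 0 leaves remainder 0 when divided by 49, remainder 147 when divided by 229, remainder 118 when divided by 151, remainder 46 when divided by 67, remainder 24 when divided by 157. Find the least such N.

17535651560

From N ≡ 0 (mod 49) write N = 0 + 49t. Substituting into N ≡ 147 (mod 229) gives 49t ≡ 147 (mod 229), and since 49⁻¹ ≡ 215 (mod 229), t ≡ 3. Hence N ≡ 0 + 49·3 = 147 (mod 11221).
From N ≡ 147 (mod 11221) write N = 147 + 11221t. Substituting into N ≡ 118 (mod 151) gives 11221t ≡ 122 (mod 151), and since 47⁻¹ ≡ 45 (mod 151), t ≡ 54. Hence N ≡ 147 + 11221·54 = 606081 (mod 1694371).
From N ≡ 606081 (mod 1694371) write N = 606081 + 1694371t. Substituting into N ≡ 46 (mod 67) gives 1694371t ≡ 47 (mod 67), and since 8⁻¹ ≡ 42 (mod 67), t ≡ 31. Hence N ≡ 606081 + 1694371·31 = 53131582 (mod 113522857).
From N ≡ 53131582 (mod 113522857) write N = 53131582 + 113522857t. Substituting into N ≡ 24 (mod 157) gives 113522857t ≡ 68 (mod 157), and since 82⁻¹ ≡ 90 (mod 157), t ≡ 154. Hence N ≡ 53131582 + 113522857·154 = 17535651560 (mod 17823088549).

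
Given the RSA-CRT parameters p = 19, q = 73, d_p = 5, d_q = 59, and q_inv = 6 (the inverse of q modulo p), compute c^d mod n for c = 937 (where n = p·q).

632

m₁ = c^(d_p) mod p: c ≡ 6 (mod 19), and 6^5 mod 19 = 5.
m₂ = c^(d_q) mod q: c ≡ 61 (mod 73), and 61^59 mod 73 = 48.
h = q_inv·(m₁ − m₂) mod p = 6·(5 − 48) mod 19 = 8.
m = m₂ + h·q = 48 + 8·73 = 632.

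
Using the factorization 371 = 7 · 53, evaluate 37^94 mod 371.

121

Mod 7: 37 ≡ 2; by Fermat, exponent reduces to 94 mod 6 = 4; 2^4 ≡ 2 (mod 7).
Mod 53: 37 ≡ 37; by Fermat, exponent reduces to 94 mod 52 = 42; 37^42 ≡ 15 (mod 53).
Combine by CRT: x ≡ 2 (mod 7), x ≡ 15 (mod 53) ⇒ x ≡ 121 (mod 371).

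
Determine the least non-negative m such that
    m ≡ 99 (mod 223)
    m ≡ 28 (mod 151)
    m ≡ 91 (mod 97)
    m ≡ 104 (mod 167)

429652861

Combine the congruences pairwise.
From m ≡ 99 (mod 223) write m = 99 + 223t. Substituting into m ≡ 28 (mod 151) gives 223t ≡ 80 (mod 151), and since 72⁻¹ ≡ 86 (mod 151), t ≡ 85. Hence m ≡ 99 + 223·85 = 19054 (mod 33673).
From m ≡ 19054 (mod 33673) write m = 19054 + 33673t. Substituting into m ≡ 91 (mod 97) gives 33673t ≡ 49 (mod 97), and since 14⁻¹ ≡ 7 (mod 97), t ≡ 52. Hence m ≡ 19054 + 33673·52 = 1770050 (mod 3266281).
From m ≡ 1770050 (mod 3266281) write m = 1770050 + 3266281t. Substituting into m ≡ 104 (mod 167) gives 3266281t ≡ 87 (mod 167), and since 95⁻¹ ≡ 109 (mod 167), t ≡ 131. Hence m ≡ 1770050 + 3266281·131 = 429652861 (mod 545468927).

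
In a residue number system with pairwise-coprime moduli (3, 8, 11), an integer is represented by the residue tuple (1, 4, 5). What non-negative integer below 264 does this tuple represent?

Combine the congruences pairwise.
From x ≡ 1 (mod 3) write x = 1 + 3t. Substituting into x ≡ 4 (mod 8) gives 3t ≡ 3 (mod 8), and since 3⁻¹ ≡ 3 (mod 8), t ≡ 1. Hence x ≡ 1 + 3·1 = 4 (mod 24).
From x ≡ 4 (mod 24) write x = 4 + 24t. Substituting into x ≡ 5 (mod 11) gives 24t ≡ 1 (mod 11), and since 2⁻¹ ≡ 6 (mod 11), t ≡ 6. Hence x ≡ 4 + 24·6 = 148 (mod 264).

148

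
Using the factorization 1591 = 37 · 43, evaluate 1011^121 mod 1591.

978

Mod 37: 1011 ≡ 12; by Fermat, exponent reduces to 121 mod 36 = 13; 12^13 ≡ 16 (mod 37).
Mod 43: 1011 ≡ 22; by Fermat, exponent reduces to 121 mod 42 = 37; 22^37 ≡ 32 (mod 43).
Combine by CRT: x ≡ 16 (mod 37), x ≡ 32 (mod 43) ⇒ x ≡ 978 (mod 1591).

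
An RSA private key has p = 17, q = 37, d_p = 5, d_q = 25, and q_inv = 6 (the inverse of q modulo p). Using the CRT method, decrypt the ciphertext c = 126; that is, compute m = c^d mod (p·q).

m₁ = c^(d_p) mod p: c ≡ 7 (mod 17), and 7^5 mod 17 = 11.
m₂ = c^(d_q) mod q: c ≡ 15 (mod 37), and 15^25 mod 37 = 2.
h = q_inv·(m₁ − m₂) mod p = 6·(11 − 2) mod 17 = 3.
m = m₂ + h·q = 2 + 3·37 = 113.

113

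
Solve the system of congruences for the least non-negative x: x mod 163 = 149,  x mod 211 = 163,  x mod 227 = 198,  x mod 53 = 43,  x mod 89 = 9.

The moduli are pairwise coprime; N = 163·211·227·53·89 = 36826614287.
N/163 = 225930149; 225930149 ≡ 87 (mod 163); 87·15 ≡ 1, so inverse 15.
N/211 = 174533717; 174533717 ≡ 3 (mod 211); 3·141 ≡ 1, so inverse 141.
N/227 = 162231781; 162231781 ≡ 102 (mod 227); 102·69 ≡ 1, so inverse 69.
N/53 = 694841779; 694841779 ≡ 13 (mod 53); 13·49 ≡ 1, so inverse 49.
N/89 = 413782183; 413782183 ≡ 1 (mod 89), inverse 1.
x ≡ 149·225930149·15 + 163·174533717·141 + 198·162231781·69 + 43·694841779·49 + 9·413782183·1 = 8200428560848.
8200428560848 mod 36826614287 = 24920189134.

24920189134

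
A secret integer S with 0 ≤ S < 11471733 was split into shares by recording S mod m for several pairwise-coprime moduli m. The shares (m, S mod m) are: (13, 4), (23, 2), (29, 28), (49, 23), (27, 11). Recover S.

The moduli are pairwise coprime; N = 13·23·29·49·27 = 11471733.
N/13 = 882441; 882441 ≡ 1 (mod 13), inverse 1.
N/23 = 498771; 498771 ≡ 16 (mod 23); 16·13 ≡ 1, so inverse 13.
N/29 = 395577; 395577 ≡ 17 (mod 29); 17·12 ≡ 1, so inverse 12.
N/49 = 234117; 234117 ≡ 44 (mod 49); 44·39 ≡ 1, so inverse 39.
N/27 = 424879; 424879 ≡ 7 (mod 27); 7·4 ≡ 1, so inverse 4.
S ≡ 4·882441·1 + 2·498771·13 + 28·395577·12 + 23·234117·39 + 11·424879·4 = 378109307.
378109307 mod 11471733 = 11013851.

11013851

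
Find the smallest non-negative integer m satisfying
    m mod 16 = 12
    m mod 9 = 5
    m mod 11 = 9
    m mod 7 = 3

From m ≡ 12 (mod 16) write m = 12 + 16t. Substituting into m ≡ 5 (mod 9) gives 16t ≡ 2 (mod 9), and since 7⁻¹ ≡ 4 (mod 9), t ≡ 8. Hence m ≡ 12 + 16·8 = 140 (mod 144).
From m ≡ 140 (mod 144) write m = 140 + 144t. Substituting into m ≡ 9 (mod 11) gives 144t ≡ 1 (mod 11), and since 1⁻¹ ≡ 1 (mod 11), t ≡ 1. Hence m ≡ 140 + 144·1 = 284 (mod 1584).
From m ≡ 284 (mod 1584) write m = 284 + 1584t. Substituting into m ≡ 3 (mod 7) gives 1584t ≡ 6 (mod 7), and since 2⁻¹ ≡ 4 (mod 7), t ≡ 3. Hence m ≡ 284 + 1584·3 = 5036 (mod 11088).

5036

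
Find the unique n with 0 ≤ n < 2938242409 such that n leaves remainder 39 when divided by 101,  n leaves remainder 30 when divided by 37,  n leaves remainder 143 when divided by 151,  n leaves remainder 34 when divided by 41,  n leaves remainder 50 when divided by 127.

The moduli are pairwise coprime; M = 101·37·151·41·127 = 2938242409.
M/101 = 29091509; 29091509 ≡ 75 (mod 101); 75·66 ≡ 1, so inverse 66.
M/37 = 79411957; 79411957 ≡ 4 (mod 37); 4·28 ≡ 1, so inverse 28.
M/151 = 19458559; 19458559 ≡ 95 (mod 151); 95·62 ≡ 1, so inverse 62.
M/41 = 71664449; 71664449 ≡ 16 (mod 41); 16·18 ≡ 1, so inverse 18.
M/127 = 23135767; 23135767 ≡ 50 (mod 127); 50·94 ≡ 1, so inverse 94.
n ≡ 39·29091509·66 + 30·79411957·28 + 143·19458559·62 + 34·71664449·18 + 50·23135767·94 = 466703919828.
466703919828 mod 2938242409 = 2461619206.

2461619206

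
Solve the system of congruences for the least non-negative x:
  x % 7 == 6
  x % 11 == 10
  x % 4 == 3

307

The moduli are pairwise coprime; N = 7·11·4 = 308.
N/7 = 44; 44 ≡ 2 (mod 7); 2·4 ≡ 1, so inverse 4.
N/11 = 28; 28 ≡ 6 (mod 11); 6·2 ≡ 1, so inverse 2.
N/4 = 77; 77 ≡ 1 (mod 4), inverse 1.
x ≡ 6·44·4 + 10·28·2 + 3·77·1 = 1847.
1847 mod 308 = 307.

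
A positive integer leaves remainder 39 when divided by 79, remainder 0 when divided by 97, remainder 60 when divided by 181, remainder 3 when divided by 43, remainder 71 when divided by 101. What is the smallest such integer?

From N ≡ 39 (mod 79) write N = 39 + 79t. Substituting into N ≡ 0 (mod 97) gives 79t ≡ 58 (mod 97), and since 79⁻¹ ≡ 70 (mod 97), t ≡ 83. Hence N ≡ 39 + 79·83 = 6596 (mod 7663).
From N ≡ 6596 (mod 7663) write N = 6596 + 7663t. Substituting into N ≡ 60 (mod 181) gives 7663t ≡ 161 (mod 181), and since 61⁻¹ ≡ 92 (mod 181), t ≡ 151. Hence N ≡ 6596 + 7663·151 = 1163709 (mod 1387003).
From N ≡ 1163709 (mod 1387003) write N = 1163709 + 1387003t. Substituting into N ≡ 3 (mod 43) gives 1387003t ≡ 3 (mod 43), and since 38⁻¹ ≡ 17 (mod 43), t ≡ 8. Hence N ≡ 1163709 + 1387003·8 = 12259733 (mod 59641129).
From N ≡ 12259733 (mod 59641129) write N = 12259733 + 59641129t. Substituting into N ≡ 71 (mod 101) gives 59641129t ≡ 21 (mod 101), and since 23⁻¹ ≡ 22 (mod 101), t ≡ 58. Hence N ≡ 12259733 + 59641129·58 = 3471445215 (mod 6023754029).

3471445215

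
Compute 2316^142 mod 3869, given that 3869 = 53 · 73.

1070

Mod 53: 2316 ≡ 37; by Fermat, exponent reduces to 142 mod 52 = 38; 37^38 ≡ 10 (mod 53).
Mod 73: 2316 ≡ 53; by Fermat, exponent reduces to 142 mod 72 = 70; 53^70 ≡ 48 (mod 73).
Combine by CRT: x ≡ 10 (mod 53), x ≡ 48 (mod 73) ⇒ x ≡ 1070 (mod 3869).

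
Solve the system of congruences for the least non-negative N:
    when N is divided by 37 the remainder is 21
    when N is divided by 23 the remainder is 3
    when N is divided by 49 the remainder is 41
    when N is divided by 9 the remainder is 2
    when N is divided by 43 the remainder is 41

8128847

From N ≡ 21 (mod 37) write N = 21 + 37t. Substituting into N ≡ 3 (mod 23) gives 37t ≡ 5 (mod 23), and since 14⁻¹ ≡ 5 (mod 23), t ≡ 2. Hence N ≡ 21 + 37·2 = 95 (mod 851).
From N ≡ 95 (mod 851) write N = 95 + 851t. Substituting into N ≡ 41 (mod 49) gives 851t ≡ 44 (mod 49), and since 18⁻¹ ≡ 30 (mod 49), t ≡ 46. Hence N ≡ 95 + 851·46 = 39241 (mod 41699).
From N ≡ 39241 (mod 41699) write N = 39241 + 41699t. Substituting into N ≡ 2 (mod 9) gives 41699t ≡ 1 (mod 9), and since 2⁻¹ ≡ 5 (mod 9), t ≡ 5. Hence N ≡ 39241 + 41699·5 = 247736 (mod 375291).
From N ≡ 247736 (mod 375291) write N = 247736 + 375291t. Substituting into N ≡ 41 (mod 43) gives 375291t ≡ 28 (mod 43), and since 30⁻¹ ≡ 33 (mod 43), t ≡ 21. Hence N ≡ 247736 + 375291·21 = 8128847 (mod 16137513).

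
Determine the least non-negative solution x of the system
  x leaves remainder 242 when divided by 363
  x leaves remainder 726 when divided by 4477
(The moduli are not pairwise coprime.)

gcd(363, 4477) = 121 and 121 | (726 − 242), so the pair is consistent; merging gives x ≡ 9680 (mod 13431), where 13431 = lcm(363, 4477).
The solution is unique modulo lcm(363, 4477) = 13431.

9680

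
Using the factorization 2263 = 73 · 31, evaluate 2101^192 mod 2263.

884

Mod 73: 2101 ≡ 57; by Fermat, exponent reduces to 192 mod 72 = 48; 57^48 ≡ 8 (mod 73).
Mod 31: 2101 ≡ 24; by Fermat, exponent reduces to 192 mod 30 = 12; 24^12 ≡ 16 (mod 31).
Combine by CRT: x ≡ 8 (mod 73), x ≡ 16 (mod 31) ⇒ x ≡ 884 (mod 2263).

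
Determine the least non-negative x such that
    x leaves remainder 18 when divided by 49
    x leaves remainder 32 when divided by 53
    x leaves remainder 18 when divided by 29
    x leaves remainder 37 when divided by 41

The moduli are pairwise coprime; N = 49·53·29·41 = 3087833.
N/49 = 63017; 63017 ≡ 3 (mod 49); 3·33 ≡ 1, so inverse 33.
N/53 = 58261; 58261 ≡ 14 (mod 53); 14·19 ≡ 1, so inverse 19.
N/29 = 106477; 106477 ≡ 18 (mod 29); 18·21 ≡ 1, so inverse 21.
N/41 = 75313; 75313 ≡ 37 (mod 41); 37·10 ≡ 1, so inverse 10.
x ≡ 18·63017·33 + 32·58261·19 + 18·106477·21 + 37·75313·10 = 140968902.
140968902 mod 3087833 = 2016417.

2016417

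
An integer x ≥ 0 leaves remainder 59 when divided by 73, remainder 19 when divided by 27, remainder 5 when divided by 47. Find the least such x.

59554

Combine the congruences pairwise.
From x ≡ 59 (mod 73) write x = 59 + 73t. Substituting into x ≡ 19 (mod 27) gives 73t ≡ 14 (mod 27), and since 19⁻¹ ≡ 10 (mod 27), t ≡ 5. Hence x ≡ 59 + 73·5 = 424 (mod 1971).
From x ≡ 424 (mod 1971) write x = 424 + 1971t. Substituting into x ≡ 5 (mod 47) gives 1971t ≡ 4 (mod 47), and since 44⁻¹ ≡ 31 (mod 47), t ≡ 30. Hence x ≡ 424 + 1971·30 = 59554 (mod 92637).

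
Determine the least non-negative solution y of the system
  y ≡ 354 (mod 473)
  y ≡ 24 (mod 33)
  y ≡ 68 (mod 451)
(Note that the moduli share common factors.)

32991

Combine the congruences pairwise.
gcd(473, 33) = 11 and 11 | (24 − 354), so the pair is consistent; merging gives y ≡ 354 (mod 1419), where 1419 = lcm(473, 33).
gcd(1419, 451) = 11 and 11 | (68 − 354), so the pair is consistent; merging gives y ≡ 32991 (mod 58179), where 58179 = lcm(1419, 451).
The solution is unique modulo lcm(473, 33, 451) = 58179.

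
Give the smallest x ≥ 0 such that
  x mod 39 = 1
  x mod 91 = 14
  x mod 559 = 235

10297

gcd(39, 91) = 13 and 13 | (14 − 1), so the pair is consistent; merging gives x ≡ 196 (mod 273), where 273 = lcm(39, 91).
gcd(273, 559) = 13 and 13 | (235 − 196), so the pair is consistent; merging gives x ≡ 10297 (mod 11739), where 11739 = lcm(273, 559).
The solution is unique modulo lcm(39, 91, 559) = 11739.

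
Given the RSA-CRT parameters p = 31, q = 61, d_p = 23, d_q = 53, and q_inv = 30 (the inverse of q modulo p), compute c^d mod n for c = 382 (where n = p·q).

789

m₁ = c^(d_p) mod p: c ≡ 10 (mod 31), and 10^23 mod 31 = 14.
m₂ = c^(d_q) mod q: c ≡ 16 (mod 61), and 16^53 mod 61 = 57.
h = q_inv·(m₁ − m₂) mod p = 30·(14 − 57) mod 31 = 12.
m = m₂ + h·q = 57 + 12·61 = 789.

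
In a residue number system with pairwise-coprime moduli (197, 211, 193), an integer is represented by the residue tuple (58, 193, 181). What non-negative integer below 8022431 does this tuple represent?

2144797

Combine the congruences pairwise.
From x ≡ 58 (mod 197) write x = 58 + 197t. Substituting into x ≡ 193 (mod 211) gives 197t ≡ 135 (mod 211), and since 197⁻¹ ≡ 15 (mod 211), t ≡ 126. Hence x ≡ 58 + 197·126 = 24880 (mod 41567).
From x ≡ 24880 (mod 41567) write x = 24880 + 41567t. Substituting into x ≡ 181 (mod 193) gives 41567t ≡ 5 (mod 193), and since 72⁻¹ ≡ 126 (mod 193), t ≡ 51. Hence x ≡ 24880 + 41567·51 = 2144797 (mod 8022431).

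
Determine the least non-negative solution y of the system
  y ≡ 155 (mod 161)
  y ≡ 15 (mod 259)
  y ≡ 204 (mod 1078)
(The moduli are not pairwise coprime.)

174840

gcd(161, 259) = 7 and 7 | (15 − 155), so the pair is consistent; merging gives y ≡ 2087 (mod 5957), where 5957 = lcm(161, 259).
gcd(5957, 1078) = 7 and 7 | (204 − 2087), so the pair is consistent; merging gives y ≡ 174840 (mod 917378), where 917378 = lcm(5957, 1078).
The solution is unique modulo lcm(161, 259, 1078) = 917378.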